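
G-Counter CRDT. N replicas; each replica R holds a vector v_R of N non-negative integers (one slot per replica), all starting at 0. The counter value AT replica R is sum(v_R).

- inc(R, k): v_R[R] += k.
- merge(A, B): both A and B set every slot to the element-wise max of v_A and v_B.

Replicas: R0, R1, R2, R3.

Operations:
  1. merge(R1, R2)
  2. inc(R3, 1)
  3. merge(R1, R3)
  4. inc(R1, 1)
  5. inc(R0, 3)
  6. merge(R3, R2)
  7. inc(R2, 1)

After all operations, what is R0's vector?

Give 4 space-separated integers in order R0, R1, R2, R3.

Op 1: merge R1<->R2 -> R1=(0,0,0,0) R2=(0,0,0,0)
Op 2: inc R3 by 1 -> R3=(0,0,0,1) value=1
Op 3: merge R1<->R3 -> R1=(0,0,0,1) R3=(0,0,0,1)
Op 4: inc R1 by 1 -> R1=(0,1,0,1) value=2
Op 5: inc R0 by 3 -> R0=(3,0,0,0) value=3
Op 6: merge R3<->R2 -> R3=(0,0,0,1) R2=(0,0,0,1)
Op 7: inc R2 by 1 -> R2=(0,0,1,1) value=2

Answer: 3 0 0 0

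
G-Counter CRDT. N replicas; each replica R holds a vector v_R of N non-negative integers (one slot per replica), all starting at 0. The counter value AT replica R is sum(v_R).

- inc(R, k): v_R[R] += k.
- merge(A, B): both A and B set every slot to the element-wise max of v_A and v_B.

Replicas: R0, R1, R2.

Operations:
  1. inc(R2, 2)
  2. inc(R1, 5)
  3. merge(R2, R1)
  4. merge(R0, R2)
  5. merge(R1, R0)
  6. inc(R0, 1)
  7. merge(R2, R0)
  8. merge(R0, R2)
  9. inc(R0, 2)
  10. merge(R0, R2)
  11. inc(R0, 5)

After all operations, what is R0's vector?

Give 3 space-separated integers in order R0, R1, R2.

Op 1: inc R2 by 2 -> R2=(0,0,2) value=2
Op 2: inc R1 by 5 -> R1=(0,5,0) value=5
Op 3: merge R2<->R1 -> R2=(0,5,2) R1=(0,5,2)
Op 4: merge R0<->R2 -> R0=(0,5,2) R2=(0,5,2)
Op 5: merge R1<->R0 -> R1=(0,5,2) R0=(0,5,2)
Op 6: inc R0 by 1 -> R0=(1,5,2) value=8
Op 7: merge R2<->R0 -> R2=(1,5,2) R0=(1,5,2)
Op 8: merge R0<->R2 -> R0=(1,5,2) R2=(1,5,2)
Op 9: inc R0 by 2 -> R0=(3,5,2) value=10
Op 10: merge R0<->R2 -> R0=(3,5,2) R2=(3,5,2)
Op 11: inc R0 by 5 -> R0=(8,5,2) value=15

Answer: 8 5 2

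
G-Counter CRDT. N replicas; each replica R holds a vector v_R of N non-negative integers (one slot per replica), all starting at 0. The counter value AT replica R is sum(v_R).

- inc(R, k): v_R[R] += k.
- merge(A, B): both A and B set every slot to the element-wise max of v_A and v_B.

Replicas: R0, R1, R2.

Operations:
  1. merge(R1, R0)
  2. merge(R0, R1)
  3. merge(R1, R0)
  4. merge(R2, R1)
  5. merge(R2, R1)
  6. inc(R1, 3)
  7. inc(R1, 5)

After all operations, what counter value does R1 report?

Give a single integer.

Answer: 8

Derivation:
Op 1: merge R1<->R0 -> R1=(0,0,0) R0=(0,0,0)
Op 2: merge R0<->R1 -> R0=(0,0,0) R1=(0,0,0)
Op 3: merge R1<->R0 -> R1=(0,0,0) R0=(0,0,0)
Op 4: merge R2<->R1 -> R2=(0,0,0) R1=(0,0,0)
Op 5: merge R2<->R1 -> R2=(0,0,0) R1=(0,0,0)
Op 6: inc R1 by 3 -> R1=(0,3,0) value=3
Op 7: inc R1 by 5 -> R1=(0,8,0) value=8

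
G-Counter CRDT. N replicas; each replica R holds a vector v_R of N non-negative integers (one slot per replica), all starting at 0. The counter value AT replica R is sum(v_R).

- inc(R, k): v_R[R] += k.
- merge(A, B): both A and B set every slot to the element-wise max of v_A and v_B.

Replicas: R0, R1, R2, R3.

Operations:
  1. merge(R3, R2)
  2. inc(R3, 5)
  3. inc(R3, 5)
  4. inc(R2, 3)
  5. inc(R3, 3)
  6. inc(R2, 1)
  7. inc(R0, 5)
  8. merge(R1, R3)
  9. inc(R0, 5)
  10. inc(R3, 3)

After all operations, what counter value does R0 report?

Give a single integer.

Answer: 10

Derivation:
Op 1: merge R3<->R2 -> R3=(0,0,0,0) R2=(0,0,0,0)
Op 2: inc R3 by 5 -> R3=(0,0,0,5) value=5
Op 3: inc R3 by 5 -> R3=(0,0,0,10) value=10
Op 4: inc R2 by 3 -> R2=(0,0,3,0) value=3
Op 5: inc R3 by 3 -> R3=(0,0,0,13) value=13
Op 6: inc R2 by 1 -> R2=(0,0,4,0) value=4
Op 7: inc R0 by 5 -> R0=(5,0,0,0) value=5
Op 8: merge R1<->R3 -> R1=(0,0,0,13) R3=(0,0,0,13)
Op 9: inc R0 by 5 -> R0=(10,0,0,0) value=10
Op 10: inc R3 by 3 -> R3=(0,0,0,16) value=16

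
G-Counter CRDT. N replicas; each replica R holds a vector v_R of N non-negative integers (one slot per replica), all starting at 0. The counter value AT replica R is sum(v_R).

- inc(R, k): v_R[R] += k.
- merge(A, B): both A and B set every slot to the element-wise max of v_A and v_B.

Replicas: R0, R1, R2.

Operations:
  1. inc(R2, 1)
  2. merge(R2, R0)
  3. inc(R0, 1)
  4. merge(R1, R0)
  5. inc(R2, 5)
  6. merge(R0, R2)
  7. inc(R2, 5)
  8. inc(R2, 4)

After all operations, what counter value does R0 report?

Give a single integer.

Answer: 7

Derivation:
Op 1: inc R2 by 1 -> R2=(0,0,1) value=1
Op 2: merge R2<->R0 -> R2=(0,0,1) R0=(0,0,1)
Op 3: inc R0 by 1 -> R0=(1,0,1) value=2
Op 4: merge R1<->R0 -> R1=(1,0,1) R0=(1,0,1)
Op 5: inc R2 by 5 -> R2=(0,0,6) value=6
Op 6: merge R0<->R2 -> R0=(1,0,6) R2=(1,0,6)
Op 7: inc R2 by 5 -> R2=(1,0,11) value=12
Op 8: inc R2 by 4 -> R2=(1,0,15) value=16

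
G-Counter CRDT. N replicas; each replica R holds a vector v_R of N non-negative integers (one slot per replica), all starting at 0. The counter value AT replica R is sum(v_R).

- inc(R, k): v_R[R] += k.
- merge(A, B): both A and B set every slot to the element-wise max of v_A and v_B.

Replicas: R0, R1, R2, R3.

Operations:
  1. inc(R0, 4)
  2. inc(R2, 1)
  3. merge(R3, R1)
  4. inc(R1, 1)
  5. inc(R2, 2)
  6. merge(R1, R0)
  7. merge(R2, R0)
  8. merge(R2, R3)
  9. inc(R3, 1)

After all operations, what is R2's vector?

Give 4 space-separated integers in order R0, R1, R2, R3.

Op 1: inc R0 by 4 -> R0=(4,0,0,0) value=4
Op 2: inc R2 by 1 -> R2=(0,0,1,0) value=1
Op 3: merge R3<->R1 -> R3=(0,0,0,0) R1=(0,0,0,0)
Op 4: inc R1 by 1 -> R1=(0,1,0,0) value=1
Op 5: inc R2 by 2 -> R2=(0,0,3,0) value=3
Op 6: merge R1<->R0 -> R1=(4,1,0,0) R0=(4,1,0,0)
Op 7: merge R2<->R0 -> R2=(4,1,3,0) R0=(4,1,3,0)
Op 8: merge R2<->R3 -> R2=(4,1,3,0) R3=(4,1,3,0)
Op 9: inc R3 by 1 -> R3=(4,1,3,1) value=9

Answer: 4 1 3 0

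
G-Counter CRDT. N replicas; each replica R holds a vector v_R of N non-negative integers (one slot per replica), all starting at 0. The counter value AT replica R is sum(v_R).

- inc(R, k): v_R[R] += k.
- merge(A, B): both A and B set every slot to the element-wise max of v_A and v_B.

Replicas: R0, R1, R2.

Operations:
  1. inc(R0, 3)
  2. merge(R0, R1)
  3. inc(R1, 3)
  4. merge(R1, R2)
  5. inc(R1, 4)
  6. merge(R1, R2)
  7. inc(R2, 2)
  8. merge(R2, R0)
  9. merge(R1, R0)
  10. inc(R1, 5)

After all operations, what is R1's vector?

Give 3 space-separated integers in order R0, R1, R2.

Answer: 3 12 2

Derivation:
Op 1: inc R0 by 3 -> R0=(3,0,0) value=3
Op 2: merge R0<->R1 -> R0=(3,0,0) R1=(3,0,0)
Op 3: inc R1 by 3 -> R1=(3,3,0) value=6
Op 4: merge R1<->R2 -> R1=(3,3,0) R2=(3,3,0)
Op 5: inc R1 by 4 -> R1=(3,7,0) value=10
Op 6: merge R1<->R2 -> R1=(3,7,0) R2=(3,7,0)
Op 7: inc R2 by 2 -> R2=(3,7,2) value=12
Op 8: merge R2<->R0 -> R2=(3,7,2) R0=(3,7,2)
Op 9: merge R1<->R0 -> R1=(3,7,2) R0=(3,7,2)
Op 10: inc R1 by 5 -> R1=(3,12,2) value=17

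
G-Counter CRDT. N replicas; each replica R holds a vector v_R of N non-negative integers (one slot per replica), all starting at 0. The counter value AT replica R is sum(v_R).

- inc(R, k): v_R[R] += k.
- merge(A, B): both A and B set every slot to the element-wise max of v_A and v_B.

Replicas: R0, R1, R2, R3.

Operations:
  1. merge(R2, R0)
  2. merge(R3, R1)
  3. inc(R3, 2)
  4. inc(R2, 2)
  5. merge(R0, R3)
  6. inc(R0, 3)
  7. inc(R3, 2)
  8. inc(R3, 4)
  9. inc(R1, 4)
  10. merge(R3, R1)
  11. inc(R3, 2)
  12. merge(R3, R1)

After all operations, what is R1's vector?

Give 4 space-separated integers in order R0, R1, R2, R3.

Answer: 0 4 0 10

Derivation:
Op 1: merge R2<->R0 -> R2=(0,0,0,0) R0=(0,0,0,0)
Op 2: merge R3<->R1 -> R3=(0,0,0,0) R1=(0,0,0,0)
Op 3: inc R3 by 2 -> R3=(0,0,0,2) value=2
Op 4: inc R2 by 2 -> R2=(0,0,2,0) value=2
Op 5: merge R0<->R3 -> R0=(0,0,0,2) R3=(0,0,0,2)
Op 6: inc R0 by 3 -> R0=(3,0,0,2) value=5
Op 7: inc R3 by 2 -> R3=(0,0,0,4) value=4
Op 8: inc R3 by 4 -> R3=(0,0,0,8) value=8
Op 9: inc R1 by 4 -> R1=(0,4,0,0) value=4
Op 10: merge R3<->R1 -> R3=(0,4,0,8) R1=(0,4,0,8)
Op 11: inc R3 by 2 -> R3=(0,4,0,10) value=14
Op 12: merge R3<->R1 -> R3=(0,4,0,10) R1=(0,4,0,10)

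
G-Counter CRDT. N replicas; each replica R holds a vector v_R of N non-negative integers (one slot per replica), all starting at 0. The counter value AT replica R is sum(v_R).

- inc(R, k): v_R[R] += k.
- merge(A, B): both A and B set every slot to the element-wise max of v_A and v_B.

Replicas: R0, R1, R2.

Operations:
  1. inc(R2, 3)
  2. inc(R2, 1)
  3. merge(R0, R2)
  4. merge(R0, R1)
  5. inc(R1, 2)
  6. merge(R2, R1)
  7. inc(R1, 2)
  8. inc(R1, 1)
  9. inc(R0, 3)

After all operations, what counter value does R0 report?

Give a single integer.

Op 1: inc R2 by 3 -> R2=(0,0,3) value=3
Op 2: inc R2 by 1 -> R2=(0,0,4) value=4
Op 3: merge R0<->R2 -> R0=(0,0,4) R2=(0,0,4)
Op 4: merge R0<->R1 -> R0=(0,0,4) R1=(0,0,4)
Op 5: inc R1 by 2 -> R1=(0,2,4) value=6
Op 6: merge R2<->R1 -> R2=(0,2,4) R1=(0,2,4)
Op 7: inc R1 by 2 -> R1=(0,4,4) value=8
Op 8: inc R1 by 1 -> R1=(0,5,4) value=9
Op 9: inc R0 by 3 -> R0=(3,0,4) value=7

Answer: 7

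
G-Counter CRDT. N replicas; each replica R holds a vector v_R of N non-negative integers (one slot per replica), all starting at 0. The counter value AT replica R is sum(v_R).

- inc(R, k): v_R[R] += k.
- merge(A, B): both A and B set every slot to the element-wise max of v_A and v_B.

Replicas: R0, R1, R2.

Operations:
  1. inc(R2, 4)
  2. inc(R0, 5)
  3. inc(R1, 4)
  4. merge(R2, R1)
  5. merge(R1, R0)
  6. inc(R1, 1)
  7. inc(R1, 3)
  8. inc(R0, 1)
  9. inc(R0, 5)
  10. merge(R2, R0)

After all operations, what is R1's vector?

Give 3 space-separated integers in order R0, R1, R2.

Answer: 5 8 4

Derivation:
Op 1: inc R2 by 4 -> R2=(0,0,4) value=4
Op 2: inc R0 by 5 -> R0=(5,0,0) value=5
Op 3: inc R1 by 4 -> R1=(0,4,0) value=4
Op 4: merge R2<->R1 -> R2=(0,4,4) R1=(0,4,4)
Op 5: merge R1<->R0 -> R1=(5,4,4) R0=(5,4,4)
Op 6: inc R1 by 1 -> R1=(5,5,4) value=14
Op 7: inc R1 by 3 -> R1=(5,8,4) value=17
Op 8: inc R0 by 1 -> R0=(6,4,4) value=14
Op 9: inc R0 by 5 -> R0=(11,4,4) value=19
Op 10: merge R2<->R0 -> R2=(11,4,4) R0=(11,4,4)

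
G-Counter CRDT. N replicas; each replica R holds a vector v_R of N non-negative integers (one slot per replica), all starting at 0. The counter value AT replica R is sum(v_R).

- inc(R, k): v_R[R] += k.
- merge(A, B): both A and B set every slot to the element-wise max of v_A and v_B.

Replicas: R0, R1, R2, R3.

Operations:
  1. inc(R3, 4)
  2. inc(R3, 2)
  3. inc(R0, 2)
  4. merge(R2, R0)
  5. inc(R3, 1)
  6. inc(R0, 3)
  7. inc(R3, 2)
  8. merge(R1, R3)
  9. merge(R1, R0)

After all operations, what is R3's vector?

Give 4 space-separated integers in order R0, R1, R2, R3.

Op 1: inc R3 by 4 -> R3=(0,0,0,4) value=4
Op 2: inc R3 by 2 -> R3=(0,0,0,6) value=6
Op 3: inc R0 by 2 -> R0=(2,0,0,0) value=2
Op 4: merge R2<->R0 -> R2=(2,0,0,0) R0=(2,0,0,0)
Op 5: inc R3 by 1 -> R3=(0,0,0,7) value=7
Op 6: inc R0 by 3 -> R0=(5,0,0,0) value=5
Op 7: inc R3 by 2 -> R3=(0,0,0,9) value=9
Op 8: merge R1<->R3 -> R1=(0,0,0,9) R3=(0,0,0,9)
Op 9: merge R1<->R0 -> R1=(5,0,0,9) R0=(5,0,0,9)

Answer: 0 0 0 9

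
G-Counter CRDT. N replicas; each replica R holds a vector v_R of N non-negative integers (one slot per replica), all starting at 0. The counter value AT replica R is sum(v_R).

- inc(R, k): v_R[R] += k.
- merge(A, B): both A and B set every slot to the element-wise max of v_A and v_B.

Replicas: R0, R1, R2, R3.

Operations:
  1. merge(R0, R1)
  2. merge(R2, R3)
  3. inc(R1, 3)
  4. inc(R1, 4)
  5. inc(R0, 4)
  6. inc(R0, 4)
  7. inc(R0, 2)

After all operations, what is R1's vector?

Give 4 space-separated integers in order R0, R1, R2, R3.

Answer: 0 7 0 0

Derivation:
Op 1: merge R0<->R1 -> R0=(0,0,0,0) R1=(0,0,0,0)
Op 2: merge R2<->R3 -> R2=(0,0,0,0) R3=(0,0,0,0)
Op 3: inc R1 by 3 -> R1=(0,3,0,0) value=3
Op 4: inc R1 by 4 -> R1=(0,7,0,0) value=7
Op 5: inc R0 by 4 -> R0=(4,0,0,0) value=4
Op 6: inc R0 by 4 -> R0=(8,0,0,0) value=8
Op 7: inc R0 by 2 -> R0=(10,0,0,0) value=10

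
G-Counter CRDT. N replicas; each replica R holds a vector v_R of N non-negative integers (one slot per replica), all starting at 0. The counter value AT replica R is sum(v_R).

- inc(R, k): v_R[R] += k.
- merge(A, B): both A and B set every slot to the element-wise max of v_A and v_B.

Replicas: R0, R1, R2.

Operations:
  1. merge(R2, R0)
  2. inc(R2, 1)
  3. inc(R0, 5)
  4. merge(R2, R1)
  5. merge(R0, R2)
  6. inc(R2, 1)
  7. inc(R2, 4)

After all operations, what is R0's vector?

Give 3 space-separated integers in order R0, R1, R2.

Op 1: merge R2<->R0 -> R2=(0,0,0) R0=(0,0,0)
Op 2: inc R2 by 1 -> R2=(0,0,1) value=1
Op 3: inc R0 by 5 -> R0=(5,0,0) value=5
Op 4: merge R2<->R1 -> R2=(0,0,1) R1=(0,0,1)
Op 5: merge R0<->R2 -> R0=(5,0,1) R2=(5,0,1)
Op 6: inc R2 by 1 -> R2=(5,0,2) value=7
Op 7: inc R2 by 4 -> R2=(5,0,6) value=11

Answer: 5 0 1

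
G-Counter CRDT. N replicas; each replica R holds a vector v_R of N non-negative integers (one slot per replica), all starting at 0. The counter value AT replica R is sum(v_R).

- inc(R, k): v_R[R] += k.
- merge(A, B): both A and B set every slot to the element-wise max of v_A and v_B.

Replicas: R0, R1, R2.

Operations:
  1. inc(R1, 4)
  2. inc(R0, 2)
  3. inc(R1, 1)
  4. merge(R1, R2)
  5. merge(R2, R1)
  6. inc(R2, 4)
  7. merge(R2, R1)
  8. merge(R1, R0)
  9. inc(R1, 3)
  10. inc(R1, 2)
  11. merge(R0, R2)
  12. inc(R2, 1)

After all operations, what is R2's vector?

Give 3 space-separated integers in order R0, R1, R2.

Answer: 2 5 5

Derivation:
Op 1: inc R1 by 4 -> R1=(0,4,0) value=4
Op 2: inc R0 by 2 -> R0=(2,0,0) value=2
Op 3: inc R1 by 1 -> R1=(0,5,0) value=5
Op 4: merge R1<->R2 -> R1=(0,5,0) R2=(0,5,0)
Op 5: merge R2<->R1 -> R2=(0,5,0) R1=(0,5,0)
Op 6: inc R2 by 4 -> R2=(0,5,4) value=9
Op 7: merge R2<->R1 -> R2=(0,5,4) R1=(0,5,4)
Op 8: merge R1<->R0 -> R1=(2,5,4) R0=(2,5,4)
Op 9: inc R1 by 3 -> R1=(2,8,4) value=14
Op 10: inc R1 by 2 -> R1=(2,10,4) value=16
Op 11: merge R0<->R2 -> R0=(2,5,4) R2=(2,5,4)
Op 12: inc R2 by 1 -> R2=(2,5,5) value=12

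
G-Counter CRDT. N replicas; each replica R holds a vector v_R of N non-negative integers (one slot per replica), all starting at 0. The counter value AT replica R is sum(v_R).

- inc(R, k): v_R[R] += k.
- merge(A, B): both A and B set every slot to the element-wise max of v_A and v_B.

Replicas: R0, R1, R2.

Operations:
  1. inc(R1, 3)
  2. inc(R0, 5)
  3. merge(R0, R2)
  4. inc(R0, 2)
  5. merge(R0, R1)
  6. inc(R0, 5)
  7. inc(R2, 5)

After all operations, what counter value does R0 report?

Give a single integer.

Op 1: inc R1 by 3 -> R1=(0,3,0) value=3
Op 2: inc R0 by 5 -> R0=(5,0,0) value=5
Op 3: merge R0<->R2 -> R0=(5,0,0) R2=(5,0,0)
Op 4: inc R0 by 2 -> R0=(7,0,0) value=7
Op 5: merge R0<->R1 -> R0=(7,3,0) R1=(7,3,0)
Op 6: inc R0 by 5 -> R0=(12,3,0) value=15
Op 7: inc R2 by 5 -> R2=(5,0,5) value=10

Answer: 15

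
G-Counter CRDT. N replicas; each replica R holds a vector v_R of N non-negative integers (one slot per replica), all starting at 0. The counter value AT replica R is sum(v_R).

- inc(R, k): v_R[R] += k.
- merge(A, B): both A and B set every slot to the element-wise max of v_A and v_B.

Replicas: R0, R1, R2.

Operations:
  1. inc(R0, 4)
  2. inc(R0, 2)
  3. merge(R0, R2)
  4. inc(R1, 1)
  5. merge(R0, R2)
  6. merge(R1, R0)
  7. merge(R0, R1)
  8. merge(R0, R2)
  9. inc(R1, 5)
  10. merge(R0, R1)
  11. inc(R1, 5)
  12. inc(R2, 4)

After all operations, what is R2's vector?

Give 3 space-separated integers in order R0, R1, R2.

Answer: 6 1 4

Derivation:
Op 1: inc R0 by 4 -> R0=(4,0,0) value=4
Op 2: inc R0 by 2 -> R0=(6,0,0) value=6
Op 3: merge R0<->R2 -> R0=(6,0,0) R2=(6,0,0)
Op 4: inc R1 by 1 -> R1=(0,1,0) value=1
Op 5: merge R0<->R2 -> R0=(6,0,0) R2=(6,0,0)
Op 6: merge R1<->R0 -> R1=(6,1,0) R0=(6,1,0)
Op 7: merge R0<->R1 -> R0=(6,1,0) R1=(6,1,0)
Op 8: merge R0<->R2 -> R0=(6,1,0) R2=(6,1,0)
Op 9: inc R1 by 5 -> R1=(6,6,0) value=12
Op 10: merge R0<->R1 -> R0=(6,6,0) R1=(6,6,0)
Op 11: inc R1 by 5 -> R1=(6,11,0) value=17
Op 12: inc R2 by 4 -> R2=(6,1,4) value=11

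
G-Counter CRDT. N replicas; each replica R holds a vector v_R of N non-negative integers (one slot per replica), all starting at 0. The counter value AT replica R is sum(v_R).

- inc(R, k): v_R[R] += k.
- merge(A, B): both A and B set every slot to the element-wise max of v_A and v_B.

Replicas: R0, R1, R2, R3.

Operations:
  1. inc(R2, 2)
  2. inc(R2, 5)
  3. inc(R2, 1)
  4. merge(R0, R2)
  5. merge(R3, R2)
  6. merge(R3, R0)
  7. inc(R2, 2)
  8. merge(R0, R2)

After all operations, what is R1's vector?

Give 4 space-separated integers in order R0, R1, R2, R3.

Op 1: inc R2 by 2 -> R2=(0,0,2,0) value=2
Op 2: inc R2 by 5 -> R2=(0,0,7,0) value=7
Op 3: inc R2 by 1 -> R2=(0,0,8,0) value=8
Op 4: merge R0<->R2 -> R0=(0,0,8,0) R2=(0,0,8,0)
Op 5: merge R3<->R2 -> R3=(0,0,8,0) R2=(0,0,8,0)
Op 6: merge R3<->R0 -> R3=(0,0,8,0) R0=(0,0,8,0)
Op 7: inc R2 by 2 -> R2=(0,0,10,0) value=10
Op 8: merge R0<->R2 -> R0=(0,0,10,0) R2=(0,0,10,0)

Answer: 0 0 0 0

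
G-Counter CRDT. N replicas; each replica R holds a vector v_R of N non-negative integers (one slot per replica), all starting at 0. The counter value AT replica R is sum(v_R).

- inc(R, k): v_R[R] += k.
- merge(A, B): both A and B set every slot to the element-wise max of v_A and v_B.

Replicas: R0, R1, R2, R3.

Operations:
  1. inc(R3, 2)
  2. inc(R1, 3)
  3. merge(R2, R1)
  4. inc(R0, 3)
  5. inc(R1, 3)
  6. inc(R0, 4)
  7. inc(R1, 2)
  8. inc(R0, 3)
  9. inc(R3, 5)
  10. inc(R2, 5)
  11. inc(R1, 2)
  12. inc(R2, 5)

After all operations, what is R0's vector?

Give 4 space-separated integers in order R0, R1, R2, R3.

Op 1: inc R3 by 2 -> R3=(0,0,0,2) value=2
Op 2: inc R1 by 3 -> R1=(0,3,0,0) value=3
Op 3: merge R2<->R1 -> R2=(0,3,0,0) R1=(0,3,0,0)
Op 4: inc R0 by 3 -> R0=(3,0,0,0) value=3
Op 5: inc R1 by 3 -> R1=(0,6,0,0) value=6
Op 6: inc R0 by 4 -> R0=(7,0,0,0) value=7
Op 7: inc R1 by 2 -> R1=(0,8,0,0) value=8
Op 8: inc R0 by 3 -> R0=(10,0,0,0) value=10
Op 9: inc R3 by 5 -> R3=(0,0,0,7) value=7
Op 10: inc R2 by 5 -> R2=(0,3,5,0) value=8
Op 11: inc R1 by 2 -> R1=(0,10,0,0) value=10
Op 12: inc R2 by 5 -> R2=(0,3,10,0) value=13

Answer: 10 0 0 0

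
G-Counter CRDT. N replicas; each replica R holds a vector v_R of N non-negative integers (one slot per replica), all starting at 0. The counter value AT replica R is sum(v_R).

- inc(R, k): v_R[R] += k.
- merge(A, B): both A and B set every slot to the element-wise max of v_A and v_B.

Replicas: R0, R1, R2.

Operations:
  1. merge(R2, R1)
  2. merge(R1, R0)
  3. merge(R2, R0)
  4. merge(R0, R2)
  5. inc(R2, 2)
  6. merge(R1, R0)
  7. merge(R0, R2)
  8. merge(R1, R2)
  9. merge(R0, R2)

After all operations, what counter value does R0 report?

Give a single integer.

Answer: 2

Derivation:
Op 1: merge R2<->R1 -> R2=(0,0,0) R1=(0,0,0)
Op 2: merge R1<->R0 -> R1=(0,0,0) R0=(0,0,0)
Op 3: merge R2<->R0 -> R2=(0,0,0) R0=(0,0,0)
Op 4: merge R0<->R2 -> R0=(0,0,0) R2=(0,0,0)
Op 5: inc R2 by 2 -> R2=(0,0,2) value=2
Op 6: merge R1<->R0 -> R1=(0,0,0) R0=(0,0,0)
Op 7: merge R0<->R2 -> R0=(0,0,2) R2=(0,0,2)
Op 8: merge R1<->R2 -> R1=(0,0,2) R2=(0,0,2)
Op 9: merge R0<->R2 -> R0=(0,0,2) R2=(0,0,2)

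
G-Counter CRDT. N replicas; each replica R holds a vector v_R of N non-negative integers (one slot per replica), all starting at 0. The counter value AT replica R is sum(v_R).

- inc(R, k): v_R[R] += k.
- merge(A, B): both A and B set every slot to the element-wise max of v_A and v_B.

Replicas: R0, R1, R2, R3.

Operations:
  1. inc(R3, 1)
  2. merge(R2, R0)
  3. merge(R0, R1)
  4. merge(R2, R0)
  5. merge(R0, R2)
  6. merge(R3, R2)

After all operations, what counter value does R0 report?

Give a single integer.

Answer: 0

Derivation:
Op 1: inc R3 by 1 -> R3=(0,0,0,1) value=1
Op 2: merge R2<->R0 -> R2=(0,0,0,0) R0=(0,0,0,0)
Op 3: merge R0<->R1 -> R0=(0,0,0,0) R1=(0,0,0,0)
Op 4: merge R2<->R0 -> R2=(0,0,0,0) R0=(0,0,0,0)
Op 5: merge R0<->R2 -> R0=(0,0,0,0) R2=(0,0,0,0)
Op 6: merge R3<->R2 -> R3=(0,0,0,1) R2=(0,0,0,1)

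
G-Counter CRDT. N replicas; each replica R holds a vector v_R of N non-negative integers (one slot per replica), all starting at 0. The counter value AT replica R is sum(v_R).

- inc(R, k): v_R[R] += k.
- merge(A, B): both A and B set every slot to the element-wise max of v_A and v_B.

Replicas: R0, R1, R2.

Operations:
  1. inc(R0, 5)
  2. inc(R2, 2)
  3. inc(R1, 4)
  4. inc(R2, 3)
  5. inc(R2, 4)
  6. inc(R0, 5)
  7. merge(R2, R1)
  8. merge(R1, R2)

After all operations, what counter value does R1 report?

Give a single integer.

Answer: 13

Derivation:
Op 1: inc R0 by 5 -> R0=(5,0,0) value=5
Op 2: inc R2 by 2 -> R2=(0,0,2) value=2
Op 3: inc R1 by 4 -> R1=(0,4,0) value=4
Op 4: inc R2 by 3 -> R2=(0,0,5) value=5
Op 5: inc R2 by 4 -> R2=(0,0,9) value=9
Op 6: inc R0 by 5 -> R0=(10,0,0) value=10
Op 7: merge R2<->R1 -> R2=(0,4,9) R1=(0,4,9)
Op 8: merge R1<->R2 -> R1=(0,4,9) R2=(0,4,9)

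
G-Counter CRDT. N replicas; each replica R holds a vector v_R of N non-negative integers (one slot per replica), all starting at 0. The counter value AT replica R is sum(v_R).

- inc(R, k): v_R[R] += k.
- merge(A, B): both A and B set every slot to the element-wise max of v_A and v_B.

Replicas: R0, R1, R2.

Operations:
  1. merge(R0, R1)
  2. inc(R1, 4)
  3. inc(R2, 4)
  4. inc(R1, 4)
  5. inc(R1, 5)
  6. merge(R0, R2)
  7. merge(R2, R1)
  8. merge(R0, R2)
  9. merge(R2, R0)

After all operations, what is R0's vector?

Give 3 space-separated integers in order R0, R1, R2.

Answer: 0 13 4

Derivation:
Op 1: merge R0<->R1 -> R0=(0,0,0) R1=(0,0,0)
Op 2: inc R1 by 4 -> R1=(0,4,0) value=4
Op 3: inc R2 by 4 -> R2=(0,0,4) value=4
Op 4: inc R1 by 4 -> R1=(0,8,0) value=8
Op 5: inc R1 by 5 -> R1=(0,13,0) value=13
Op 6: merge R0<->R2 -> R0=(0,0,4) R2=(0,0,4)
Op 7: merge R2<->R1 -> R2=(0,13,4) R1=(0,13,4)
Op 8: merge R0<->R2 -> R0=(0,13,4) R2=(0,13,4)
Op 9: merge R2<->R0 -> R2=(0,13,4) R0=(0,13,4)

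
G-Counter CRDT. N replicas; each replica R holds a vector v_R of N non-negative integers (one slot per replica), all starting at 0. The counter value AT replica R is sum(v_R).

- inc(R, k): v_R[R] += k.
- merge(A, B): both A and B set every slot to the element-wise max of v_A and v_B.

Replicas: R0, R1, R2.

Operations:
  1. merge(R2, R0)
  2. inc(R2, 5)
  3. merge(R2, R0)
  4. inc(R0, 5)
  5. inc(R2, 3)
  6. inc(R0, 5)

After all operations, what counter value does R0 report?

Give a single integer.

Op 1: merge R2<->R0 -> R2=(0,0,0) R0=(0,0,0)
Op 2: inc R2 by 5 -> R2=(0,0,5) value=5
Op 3: merge R2<->R0 -> R2=(0,0,5) R0=(0,0,5)
Op 4: inc R0 by 5 -> R0=(5,0,5) value=10
Op 5: inc R2 by 3 -> R2=(0,0,8) value=8
Op 6: inc R0 by 5 -> R0=(10,0,5) value=15

Answer: 15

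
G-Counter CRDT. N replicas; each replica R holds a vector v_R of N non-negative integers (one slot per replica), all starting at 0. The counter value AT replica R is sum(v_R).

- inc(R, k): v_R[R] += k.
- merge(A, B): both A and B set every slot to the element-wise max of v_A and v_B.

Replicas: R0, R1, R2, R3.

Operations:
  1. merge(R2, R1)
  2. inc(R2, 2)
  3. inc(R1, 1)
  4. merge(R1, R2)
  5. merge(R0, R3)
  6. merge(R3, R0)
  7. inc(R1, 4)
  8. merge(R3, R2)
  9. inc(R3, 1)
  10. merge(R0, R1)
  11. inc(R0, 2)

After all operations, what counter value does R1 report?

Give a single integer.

Op 1: merge R2<->R1 -> R2=(0,0,0,0) R1=(0,0,0,0)
Op 2: inc R2 by 2 -> R2=(0,0,2,0) value=2
Op 3: inc R1 by 1 -> R1=(0,1,0,0) value=1
Op 4: merge R1<->R2 -> R1=(0,1,2,0) R2=(0,1,2,0)
Op 5: merge R0<->R3 -> R0=(0,0,0,0) R3=(0,0,0,0)
Op 6: merge R3<->R0 -> R3=(0,0,0,0) R0=(0,0,0,0)
Op 7: inc R1 by 4 -> R1=(0,5,2,0) value=7
Op 8: merge R3<->R2 -> R3=(0,1,2,0) R2=(0,1,2,0)
Op 9: inc R3 by 1 -> R3=(0,1,2,1) value=4
Op 10: merge R0<->R1 -> R0=(0,5,2,0) R1=(0,5,2,0)
Op 11: inc R0 by 2 -> R0=(2,5,2,0) value=9

Answer: 7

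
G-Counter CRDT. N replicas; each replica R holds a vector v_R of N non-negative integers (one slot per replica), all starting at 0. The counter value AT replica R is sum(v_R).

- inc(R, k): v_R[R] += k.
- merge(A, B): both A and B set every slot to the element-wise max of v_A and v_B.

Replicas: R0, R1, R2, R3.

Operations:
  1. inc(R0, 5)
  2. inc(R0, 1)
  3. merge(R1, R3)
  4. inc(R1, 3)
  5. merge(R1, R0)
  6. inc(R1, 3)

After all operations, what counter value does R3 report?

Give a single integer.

Answer: 0

Derivation:
Op 1: inc R0 by 5 -> R0=(5,0,0,0) value=5
Op 2: inc R0 by 1 -> R0=(6,0,0,0) value=6
Op 3: merge R1<->R3 -> R1=(0,0,0,0) R3=(0,0,0,0)
Op 4: inc R1 by 3 -> R1=(0,3,0,0) value=3
Op 5: merge R1<->R0 -> R1=(6,3,0,0) R0=(6,3,0,0)
Op 6: inc R1 by 3 -> R1=(6,6,0,0) value=12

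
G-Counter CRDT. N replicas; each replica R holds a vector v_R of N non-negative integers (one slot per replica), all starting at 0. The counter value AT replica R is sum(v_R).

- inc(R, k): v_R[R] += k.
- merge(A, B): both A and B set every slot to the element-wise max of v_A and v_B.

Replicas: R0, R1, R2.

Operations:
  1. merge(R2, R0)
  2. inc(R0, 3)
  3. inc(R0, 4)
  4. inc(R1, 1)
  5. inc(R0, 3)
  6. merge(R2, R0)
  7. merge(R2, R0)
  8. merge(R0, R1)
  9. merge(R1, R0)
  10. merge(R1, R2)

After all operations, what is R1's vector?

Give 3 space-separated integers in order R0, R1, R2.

Op 1: merge R2<->R0 -> R2=(0,0,0) R0=(0,0,0)
Op 2: inc R0 by 3 -> R0=(3,0,0) value=3
Op 3: inc R0 by 4 -> R0=(7,0,0) value=7
Op 4: inc R1 by 1 -> R1=(0,1,0) value=1
Op 5: inc R0 by 3 -> R0=(10,0,0) value=10
Op 6: merge R2<->R0 -> R2=(10,0,0) R0=(10,0,0)
Op 7: merge R2<->R0 -> R2=(10,0,0) R0=(10,0,0)
Op 8: merge R0<->R1 -> R0=(10,1,0) R1=(10,1,0)
Op 9: merge R1<->R0 -> R1=(10,1,0) R0=(10,1,0)
Op 10: merge R1<->R2 -> R1=(10,1,0) R2=(10,1,0)

Answer: 10 1 0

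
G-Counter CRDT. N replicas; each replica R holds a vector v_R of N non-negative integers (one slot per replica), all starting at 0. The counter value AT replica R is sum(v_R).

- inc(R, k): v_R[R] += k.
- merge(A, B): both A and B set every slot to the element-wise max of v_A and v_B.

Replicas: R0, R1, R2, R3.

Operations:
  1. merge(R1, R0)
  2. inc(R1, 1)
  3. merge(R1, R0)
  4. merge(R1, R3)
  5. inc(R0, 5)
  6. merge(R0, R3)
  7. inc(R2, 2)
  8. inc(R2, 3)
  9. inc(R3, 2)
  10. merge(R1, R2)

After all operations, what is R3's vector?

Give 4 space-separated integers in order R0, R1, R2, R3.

Answer: 5 1 0 2

Derivation:
Op 1: merge R1<->R0 -> R1=(0,0,0,0) R0=(0,0,0,0)
Op 2: inc R1 by 1 -> R1=(0,1,0,0) value=1
Op 3: merge R1<->R0 -> R1=(0,1,0,0) R0=(0,1,0,0)
Op 4: merge R1<->R3 -> R1=(0,1,0,0) R3=(0,1,0,0)
Op 5: inc R0 by 5 -> R0=(5,1,0,0) value=6
Op 6: merge R0<->R3 -> R0=(5,1,0,0) R3=(5,1,0,0)
Op 7: inc R2 by 2 -> R2=(0,0,2,0) value=2
Op 8: inc R2 by 3 -> R2=(0,0,5,0) value=5
Op 9: inc R3 by 2 -> R3=(5,1,0,2) value=8
Op 10: merge R1<->R2 -> R1=(0,1,5,0) R2=(0,1,5,0)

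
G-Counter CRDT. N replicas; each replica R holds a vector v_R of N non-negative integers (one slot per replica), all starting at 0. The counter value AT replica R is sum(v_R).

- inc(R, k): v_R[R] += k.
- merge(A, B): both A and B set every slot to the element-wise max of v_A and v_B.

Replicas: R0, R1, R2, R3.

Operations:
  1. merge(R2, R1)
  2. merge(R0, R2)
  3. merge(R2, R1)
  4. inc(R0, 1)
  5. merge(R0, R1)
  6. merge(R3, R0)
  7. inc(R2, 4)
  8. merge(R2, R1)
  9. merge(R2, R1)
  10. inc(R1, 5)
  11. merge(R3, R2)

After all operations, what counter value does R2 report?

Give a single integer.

Op 1: merge R2<->R1 -> R2=(0,0,0,0) R1=(0,0,0,0)
Op 2: merge R0<->R2 -> R0=(0,0,0,0) R2=(0,0,0,0)
Op 3: merge R2<->R1 -> R2=(0,0,0,0) R1=(0,0,0,0)
Op 4: inc R0 by 1 -> R0=(1,0,0,0) value=1
Op 5: merge R0<->R1 -> R0=(1,0,0,0) R1=(1,0,0,0)
Op 6: merge R3<->R0 -> R3=(1,0,0,0) R0=(1,0,0,0)
Op 7: inc R2 by 4 -> R2=(0,0,4,0) value=4
Op 8: merge R2<->R1 -> R2=(1,0,4,0) R1=(1,0,4,0)
Op 9: merge R2<->R1 -> R2=(1,0,4,0) R1=(1,0,4,0)
Op 10: inc R1 by 5 -> R1=(1,5,4,0) value=10
Op 11: merge R3<->R2 -> R3=(1,0,4,0) R2=(1,0,4,0)

Answer: 5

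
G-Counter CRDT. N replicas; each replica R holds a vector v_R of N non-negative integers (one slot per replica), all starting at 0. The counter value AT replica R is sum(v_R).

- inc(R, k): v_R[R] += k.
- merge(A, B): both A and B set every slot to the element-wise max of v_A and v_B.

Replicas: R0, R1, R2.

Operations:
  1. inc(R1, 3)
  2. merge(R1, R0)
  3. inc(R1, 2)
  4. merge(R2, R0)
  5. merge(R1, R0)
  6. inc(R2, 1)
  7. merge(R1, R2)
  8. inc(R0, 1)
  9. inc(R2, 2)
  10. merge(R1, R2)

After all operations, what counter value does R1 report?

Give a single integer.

Op 1: inc R1 by 3 -> R1=(0,3,0) value=3
Op 2: merge R1<->R0 -> R1=(0,3,0) R0=(0,3,0)
Op 3: inc R1 by 2 -> R1=(0,5,0) value=5
Op 4: merge R2<->R0 -> R2=(0,3,0) R0=(0,3,0)
Op 5: merge R1<->R0 -> R1=(0,5,0) R0=(0,5,0)
Op 6: inc R2 by 1 -> R2=(0,3,1) value=4
Op 7: merge R1<->R2 -> R1=(0,5,1) R2=(0,5,1)
Op 8: inc R0 by 1 -> R0=(1,5,0) value=6
Op 9: inc R2 by 2 -> R2=(0,5,3) value=8
Op 10: merge R1<->R2 -> R1=(0,5,3) R2=(0,5,3)

Answer: 8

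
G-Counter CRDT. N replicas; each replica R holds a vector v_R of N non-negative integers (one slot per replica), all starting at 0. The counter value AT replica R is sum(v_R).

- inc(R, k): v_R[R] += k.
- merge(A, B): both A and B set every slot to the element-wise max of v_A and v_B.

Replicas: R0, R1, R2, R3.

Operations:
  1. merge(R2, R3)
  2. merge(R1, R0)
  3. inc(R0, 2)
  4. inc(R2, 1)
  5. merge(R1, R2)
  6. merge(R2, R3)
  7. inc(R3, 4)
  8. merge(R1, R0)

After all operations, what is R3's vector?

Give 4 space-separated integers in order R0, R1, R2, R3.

Answer: 0 0 1 4

Derivation:
Op 1: merge R2<->R3 -> R2=(0,0,0,0) R3=(0,0,0,0)
Op 2: merge R1<->R0 -> R1=(0,0,0,0) R0=(0,0,0,0)
Op 3: inc R0 by 2 -> R0=(2,0,0,0) value=2
Op 4: inc R2 by 1 -> R2=(0,0,1,0) value=1
Op 5: merge R1<->R2 -> R1=(0,0,1,0) R2=(0,0,1,0)
Op 6: merge R2<->R3 -> R2=(0,0,1,0) R3=(0,0,1,0)
Op 7: inc R3 by 4 -> R3=(0,0,1,4) value=5
Op 8: merge R1<->R0 -> R1=(2,0,1,0) R0=(2,0,1,0)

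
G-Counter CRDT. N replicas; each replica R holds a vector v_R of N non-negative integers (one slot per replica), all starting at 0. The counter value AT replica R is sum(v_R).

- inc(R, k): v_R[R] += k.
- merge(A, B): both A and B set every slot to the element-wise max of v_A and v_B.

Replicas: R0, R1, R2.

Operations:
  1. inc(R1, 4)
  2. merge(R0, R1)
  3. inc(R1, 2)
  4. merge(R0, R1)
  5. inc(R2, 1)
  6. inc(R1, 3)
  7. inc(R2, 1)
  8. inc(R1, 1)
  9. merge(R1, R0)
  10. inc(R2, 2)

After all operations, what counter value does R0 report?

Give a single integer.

Answer: 10

Derivation:
Op 1: inc R1 by 4 -> R1=(0,4,0) value=4
Op 2: merge R0<->R1 -> R0=(0,4,0) R1=(0,4,0)
Op 3: inc R1 by 2 -> R1=(0,6,0) value=6
Op 4: merge R0<->R1 -> R0=(0,6,0) R1=(0,6,0)
Op 5: inc R2 by 1 -> R2=(0,0,1) value=1
Op 6: inc R1 by 3 -> R1=(0,9,0) value=9
Op 7: inc R2 by 1 -> R2=(0,0,2) value=2
Op 8: inc R1 by 1 -> R1=(0,10,0) value=10
Op 9: merge R1<->R0 -> R1=(0,10,0) R0=(0,10,0)
Op 10: inc R2 by 2 -> R2=(0,0,4) value=4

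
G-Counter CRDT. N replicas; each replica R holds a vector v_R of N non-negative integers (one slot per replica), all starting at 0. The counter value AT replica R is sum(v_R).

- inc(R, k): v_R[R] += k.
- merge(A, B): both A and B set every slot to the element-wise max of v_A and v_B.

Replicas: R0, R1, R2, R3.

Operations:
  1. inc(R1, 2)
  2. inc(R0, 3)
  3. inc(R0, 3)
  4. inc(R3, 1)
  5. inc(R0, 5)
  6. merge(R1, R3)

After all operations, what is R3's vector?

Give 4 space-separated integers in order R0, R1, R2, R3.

Op 1: inc R1 by 2 -> R1=(0,2,0,0) value=2
Op 2: inc R0 by 3 -> R0=(3,0,0,0) value=3
Op 3: inc R0 by 3 -> R0=(6,0,0,0) value=6
Op 4: inc R3 by 1 -> R3=(0,0,0,1) value=1
Op 5: inc R0 by 5 -> R0=(11,0,0,0) value=11
Op 6: merge R1<->R3 -> R1=(0,2,0,1) R3=(0,2,0,1)

Answer: 0 2 0 1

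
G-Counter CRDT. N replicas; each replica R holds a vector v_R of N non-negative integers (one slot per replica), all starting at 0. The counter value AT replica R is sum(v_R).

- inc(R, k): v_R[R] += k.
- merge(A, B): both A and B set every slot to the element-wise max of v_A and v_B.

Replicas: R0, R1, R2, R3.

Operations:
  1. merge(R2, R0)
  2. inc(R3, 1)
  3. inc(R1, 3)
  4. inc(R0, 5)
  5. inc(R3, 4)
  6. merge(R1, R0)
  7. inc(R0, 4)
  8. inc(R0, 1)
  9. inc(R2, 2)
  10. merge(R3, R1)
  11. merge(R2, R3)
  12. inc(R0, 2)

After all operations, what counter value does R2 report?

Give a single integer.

Op 1: merge R2<->R0 -> R2=(0,0,0,0) R0=(0,0,0,0)
Op 2: inc R3 by 1 -> R3=(0,0,0,1) value=1
Op 3: inc R1 by 3 -> R1=(0,3,0,0) value=3
Op 4: inc R0 by 5 -> R0=(5,0,0,0) value=5
Op 5: inc R3 by 4 -> R3=(0,0,0,5) value=5
Op 6: merge R1<->R0 -> R1=(5,3,0,0) R0=(5,3,0,0)
Op 7: inc R0 by 4 -> R0=(9,3,0,0) value=12
Op 8: inc R0 by 1 -> R0=(10,3,0,0) value=13
Op 9: inc R2 by 2 -> R2=(0,0,2,0) value=2
Op 10: merge R3<->R1 -> R3=(5,3,0,5) R1=(5,3,0,5)
Op 11: merge R2<->R3 -> R2=(5,3,2,5) R3=(5,3,2,5)
Op 12: inc R0 by 2 -> R0=(12,3,0,0) value=15

Answer: 15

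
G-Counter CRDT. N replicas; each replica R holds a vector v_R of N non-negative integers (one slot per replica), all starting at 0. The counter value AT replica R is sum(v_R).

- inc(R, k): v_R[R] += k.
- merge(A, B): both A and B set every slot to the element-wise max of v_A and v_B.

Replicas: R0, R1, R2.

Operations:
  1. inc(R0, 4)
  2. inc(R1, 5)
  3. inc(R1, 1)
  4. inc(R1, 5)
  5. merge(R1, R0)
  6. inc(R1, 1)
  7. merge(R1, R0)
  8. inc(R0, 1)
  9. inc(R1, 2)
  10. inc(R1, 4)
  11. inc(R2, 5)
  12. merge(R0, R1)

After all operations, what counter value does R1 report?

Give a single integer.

Op 1: inc R0 by 4 -> R0=(4,0,0) value=4
Op 2: inc R1 by 5 -> R1=(0,5,0) value=5
Op 3: inc R1 by 1 -> R1=(0,6,0) value=6
Op 4: inc R1 by 5 -> R1=(0,11,0) value=11
Op 5: merge R1<->R0 -> R1=(4,11,0) R0=(4,11,0)
Op 6: inc R1 by 1 -> R1=(4,12,0) value=16
Op 7: merge R1<->R0 -> R1=(4,12,0) R0=(4,12,0)
Op 8: inc R0 by 1 -> R0=(5,12,0) value=17
Op 9: inc R1 by 2 -> R1=(4,14,0) value=18
Op 10: inc R1 by 4 -> R1=(4,18,0) value=22
Op 11: inc R2 by 5 -> R2=(0,0,5) value=5
Op 12: merge R0<->R1 -> R0=(5,18,0) R1=(5,18,0)

Answer: 23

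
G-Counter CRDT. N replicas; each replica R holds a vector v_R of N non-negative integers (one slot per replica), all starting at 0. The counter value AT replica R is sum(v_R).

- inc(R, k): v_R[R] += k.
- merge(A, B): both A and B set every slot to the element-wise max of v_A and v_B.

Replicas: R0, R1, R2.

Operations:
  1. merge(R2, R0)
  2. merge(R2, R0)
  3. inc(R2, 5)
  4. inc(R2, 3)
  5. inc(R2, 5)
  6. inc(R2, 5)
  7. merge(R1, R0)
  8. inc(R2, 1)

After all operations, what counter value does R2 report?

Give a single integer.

Answer: 19

Derivation:
Op 1: merge R2<->R0 -> R2=(0,0,0) R0=(0,0,0)
Op 2: merge R2<->R0 -> R2=(0,0,0) R0=(0,0,0)
Op 3: inc R2 by 5 -> R2=(0,0,5) value=5
Op 4: inc R2 by 3 -> R2=(0,0,8) value=8
Op 5: inc R2 by 5 -> R2=(0,0,13) value=13
Op 6: inc R2 by 5 -> R2=(0,0,18) value=18
Op 7: merge R1<->R0 -> R1=(0,0,0) R0=(0,0,0)
Op 8: inc R2 by 1 -> R2=(0,0,19) value=19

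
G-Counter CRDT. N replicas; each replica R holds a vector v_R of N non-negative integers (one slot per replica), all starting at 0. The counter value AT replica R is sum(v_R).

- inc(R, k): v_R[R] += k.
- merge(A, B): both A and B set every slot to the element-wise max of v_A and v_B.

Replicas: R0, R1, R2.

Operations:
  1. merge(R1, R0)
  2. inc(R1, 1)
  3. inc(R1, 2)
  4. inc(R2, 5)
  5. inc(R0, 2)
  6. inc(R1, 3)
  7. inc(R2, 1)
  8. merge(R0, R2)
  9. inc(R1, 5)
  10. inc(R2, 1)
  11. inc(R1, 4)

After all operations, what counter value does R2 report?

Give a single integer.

Answer: 9

Derivation:
Op 1: merge R1<->R0 -> R1=(0,0,0) R0=(0,0,0)
Op 2: inc R1 by 1 -> R1=(0,1,0) value=1
Op 3: inc R1 by 2 -> R1=(0,3,0) value=3
Op 4: inc R2 by 5 -> R2=(0,0,5) value=5
Op 5: inc R0 by 2 -> R0=(2,0,0) value=2
Op 6: inc R1 by 3 -> R1=(0,6,0) value=6
Op 7: inc R2 by 1 -> R2=(0,0,6) value=6
Op 8: merge R0<->R2 -> R0=(2,0,6) R2=(2,0,6)
Op 9: inc R1 by 5 -> R1=(0,11,0) value=11
Op 10: inc R2 by 1 -> R2=(2,0,7) value=9
Op 11: inc R1 by 4 -> R1=(0,15,0) value=15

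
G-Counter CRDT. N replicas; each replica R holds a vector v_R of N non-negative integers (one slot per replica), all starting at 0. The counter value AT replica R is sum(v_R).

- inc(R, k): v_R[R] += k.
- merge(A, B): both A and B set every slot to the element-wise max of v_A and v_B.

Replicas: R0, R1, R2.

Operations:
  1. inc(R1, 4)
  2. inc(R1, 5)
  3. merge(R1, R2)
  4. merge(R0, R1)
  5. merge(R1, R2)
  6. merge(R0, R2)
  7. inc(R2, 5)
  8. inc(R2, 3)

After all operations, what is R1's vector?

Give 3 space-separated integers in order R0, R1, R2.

Answer: 0 9 0

Derivation:
Op 1: inc R1 by 4 -> R1=(0,4,0) value=4
Op 2: inc R1 by 5 -> R1=(0,9,0) value=9
Op 3: merge R1<->R2 -> R1=(0,9,0) R2=(0,9,0)
Op 4: merge R0<->R1 -> R0=(0,9,0) R1=(0,9,0)
Op 5: merge R1<->R2 -> R1=(0,9,0) R2=(0,9,0)
Op 6: merge R0<->R2 -> R0=(0,9,0) R2=(0,9,0)
Op 7: inc R2 by 5 -> R2=(0,9,5) value=14
Op 8: inc R2 by 3 -> R2=(0,9,8) value=17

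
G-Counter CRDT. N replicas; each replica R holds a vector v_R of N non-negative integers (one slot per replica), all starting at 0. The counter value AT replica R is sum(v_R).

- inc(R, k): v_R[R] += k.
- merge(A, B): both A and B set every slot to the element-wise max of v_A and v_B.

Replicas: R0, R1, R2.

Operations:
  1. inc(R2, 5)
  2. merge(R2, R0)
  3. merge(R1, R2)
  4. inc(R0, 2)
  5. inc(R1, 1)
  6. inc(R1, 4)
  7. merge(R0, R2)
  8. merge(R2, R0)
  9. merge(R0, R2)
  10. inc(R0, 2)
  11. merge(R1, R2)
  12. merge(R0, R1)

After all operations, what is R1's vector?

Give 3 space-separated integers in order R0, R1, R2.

Op 1: inc R2 by 5 -> R2=(0,0,5) value=5
Op 2: merge R2<->R0 -> R2=(0,0,5) R0=(0,0,5)
Op 3: merge R1<->R2 -> R1=(0,0,5) R2=(0,0,5)
Op 4: inc R0 by 2 -> R0=(2,0,5) value=7
Op 5: inc R1 by 1 -> R1=(0,1,5) value=6
Op 6: inc R1 by 4 -> R1=(0,5,5) value=10
Op 7: merge R0<->R2 -> R0=(2,0,5) R2=(2,0,5)
Op 8: merge R2<->R0 -> R2=(2,0,5) R0=(2,0,5)
Op 9: merge R0<->R2 -> R0=(2,0,5) R2=(2,0,5)
Op 10: inc R0 by 2 -> R0=(4,0,5) value=9
Op 11: merge R1<->R2 -> R1=(2,5,5) R2=(2,5,5)
Op 12: merge R0<->R1 -> R0=(4,5,5) R1=(4,5,5)

Answer: 4 5 5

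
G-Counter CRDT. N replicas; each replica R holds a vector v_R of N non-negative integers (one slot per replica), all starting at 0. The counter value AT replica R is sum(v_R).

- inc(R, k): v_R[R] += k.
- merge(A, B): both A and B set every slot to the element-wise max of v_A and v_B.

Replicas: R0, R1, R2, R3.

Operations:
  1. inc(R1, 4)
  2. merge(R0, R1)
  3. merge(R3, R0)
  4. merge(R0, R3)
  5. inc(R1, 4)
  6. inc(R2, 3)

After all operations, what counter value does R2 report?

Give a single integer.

Op 1: inc R1 by 4 -> R1=(0,4,0,0) value=4
Op 2: merge R0<->R1 -> R0=(0,4,0,0) R1=(0,4,0,0)
Op 3: merge R3<->R0 -> R3=(0,4,0,0) R0=(0,4,0,0)
Op 4: merge R0<->R3 -> R0=(0,4,0,0) R3=(0,4,0,0)
Op 5: inc R1 by 4 -> R1=(0,8,0,0) value=8
Op 6: inc R2 by 3 -> R2=(0,0,3,0) value=3

Answer: 3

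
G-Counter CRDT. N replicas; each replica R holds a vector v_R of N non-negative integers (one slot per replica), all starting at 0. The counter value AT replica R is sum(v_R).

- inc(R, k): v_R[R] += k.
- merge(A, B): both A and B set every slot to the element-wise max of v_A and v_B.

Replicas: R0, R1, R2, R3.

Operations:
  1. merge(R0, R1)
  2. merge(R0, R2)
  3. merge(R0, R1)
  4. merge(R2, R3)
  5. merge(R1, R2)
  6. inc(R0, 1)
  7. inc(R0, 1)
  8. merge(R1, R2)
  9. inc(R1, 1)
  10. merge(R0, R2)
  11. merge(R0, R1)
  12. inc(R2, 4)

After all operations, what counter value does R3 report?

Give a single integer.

Op 1: merge R0<->R1 -> R0=(0,0,0,0) R1=(0,0,0,0)
Op 2: merge R0<->R2 -> R0=(0,0,0,0) R2=(0,0,0,0)
Op 3: merge R0<->R1 -> R0=(0,0,0,0) R1=(0,0,0,0)
Op 4: merge R2<->R3 -> R2=(0,0,0,0) R3=(0,0,0,0)
Op 5: merge R1<->R2 -> R1=(0,0,0,0) R2=(0,0,0,0)
Op 6: inc R0 by 1 -> R0=(1,0,0,0) value=1
Op 7: inc R0 by 1 -> R0=(2,0,0,0) value=2
Op 8: merge R1<->R2 -> R1=(0,0,0,0) R2=(0,0,0,0)
Op 9: inc R1 by 1 -> R1=(0,1,0,0) value=1
Op 10: merge R0<->R2 -> R0=(2,0,0,0) R2=(2,0,0,0)
Op 11: merge R0<->R1 -> R0=(2,1,0,0) R1=(2,1,0,0)
Op 12: inc R2 by 4 -> R2=(2,0,4,0) value=6

Answer: 0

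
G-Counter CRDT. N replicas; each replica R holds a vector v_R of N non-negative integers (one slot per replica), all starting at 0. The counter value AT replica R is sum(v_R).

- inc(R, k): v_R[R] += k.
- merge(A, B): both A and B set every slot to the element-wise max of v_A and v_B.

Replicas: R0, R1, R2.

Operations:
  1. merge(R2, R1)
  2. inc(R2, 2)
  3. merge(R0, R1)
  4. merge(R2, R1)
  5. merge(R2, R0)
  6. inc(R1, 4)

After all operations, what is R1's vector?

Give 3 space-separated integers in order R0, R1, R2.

Answer: 0 4 2

Derivation:
Op 1: merge R2<->R1 -> R2=(0,0,0) R1=(0,0,0)
Op 2: inc R2 by 2 -> R2=(0,0,2) value=2
Op 3: merge R0<->R1 -> R0=(0,0,0) R1=(0,0,0)
Op 4: merge R2<->R1 -> R2=(0,0,2) R1=(0,0,2)
Op 5: merge R2<->R0 -> R2=(0,0,2) R0=(0,0,2)
Op 6: inc R1 by 4 -> R1=(0,4,2) value=6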